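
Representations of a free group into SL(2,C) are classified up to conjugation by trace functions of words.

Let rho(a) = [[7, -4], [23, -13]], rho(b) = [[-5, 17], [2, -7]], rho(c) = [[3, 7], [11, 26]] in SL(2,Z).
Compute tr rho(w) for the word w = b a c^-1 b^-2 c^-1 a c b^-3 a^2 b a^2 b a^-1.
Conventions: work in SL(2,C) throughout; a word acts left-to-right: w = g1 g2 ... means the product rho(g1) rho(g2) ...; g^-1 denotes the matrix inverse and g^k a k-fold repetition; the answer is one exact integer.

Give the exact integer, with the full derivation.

-2532371571652341500

rho(b) = [[-5, 17], [2, -7]]
... * rho(a) = [[7, -4], [23, -13]]  ->  [[356, -201], [-147, 83]]
... * rho(c^-1) = [[26, -7], [-11, 3]]  ->  [[11467, -3095], [-4735, 1278]]
... * rho(b^-1) = [[-7, -17], [-2, -5]]  ->  [[-74079, -179464], [30589, 74105]]
... * rho(b^-1) = [[-7, -17], [-2, -5]]  ->  [[877481, 2156663], [-362333, -890538]]
... * rho(c^-1) = [[26, -7], [-11, 3]]  ->  [[-908787, 327622], [375260, -135283]]
... * rho(a) = [[7, -4], [23, -13]]  ->  [[1173797, -623938], [-484689, 257639]]
... * rho(c) = [[3, 7], [11, 26]]  ->  [[-3341927, -8005809], [1379962, 3305791]]
... * rho(b^-1) = [[-7, -17], [-2, -5]]  ->  [[39405107, 96841804], [-16271316, -39988309]]
... * rho(b^-1) = [[-7, -17], [-2, -5]]  ->  [[-469519357, -1154095839], [193875830, 476553917]]
... * rho(b^-1) = [[-7, -17], [-2, -5]]  ->  [[5594827177, 13752308264], [-2310238644, -5678658695]]
... * rho(a) = [[7, -4], [23, -13]]  ->  [[355466880311, -201159316140], [-146780820493, 83063517611]]
... * rho(a) = [[7, -4], [23, -13]]  ->  [[-2138396109043, 1193203588576], [882995161602, -492702446971]]
... * rho(b) = [[-5, 17], [2, -7]]  ->  [[13078387722367, -44705158973763], [-5400380701952, 18459834876031]]
... * rho(a) = [[7, -4], [23, -13]]  ->  [[-936669942339980, 528853515769451], [386773537235049, -218376330580595]]
... * rho(a) = [[7, -4], [23, -13]]  ->  [[5606941266317513, -3128415935642943], [-2315240842708342, 1291798148607539]]
... * rho(b) = [[-5, 17], [2, -7]]  ->  [[-34291538202873451, 117216913076898322], [14159800510756788, -48401681366294587]]
... * rho(a^-1) = [[-13, 4], [-23, 7]]  ->  [[-2250199004131306543, 683352238726794450], [929161264784937257, -282172567521034957]]
tr = -2250199004131306543 + -282172567521034957 = -2532371571652341500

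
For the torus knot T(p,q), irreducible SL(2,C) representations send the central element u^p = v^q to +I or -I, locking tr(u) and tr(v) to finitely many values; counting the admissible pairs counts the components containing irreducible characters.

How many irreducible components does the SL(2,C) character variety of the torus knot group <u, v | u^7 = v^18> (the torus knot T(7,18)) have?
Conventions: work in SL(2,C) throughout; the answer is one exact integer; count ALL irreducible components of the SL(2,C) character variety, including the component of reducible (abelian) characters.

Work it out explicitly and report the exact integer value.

In the torus knot group T(7,18), u^7 = v^18 is central, so an irreducible representation sends it to +I or -I (Schur).
This locks tr(u) to 2*cos(pi*alpha/7), alpha in 1..6, and tr(v) to 2*cos(pi*beta/18), beta in 1..17, on each component of irreducible characters.
u^7 = (-1)^alpha I and v^18 = (-1)^beta I must agree, so alpha and beta have equal parity.
Counting: 3 odd alphas x 9 odd betas + 3 even alphas x 8 even betas = 27 + 24 = 51.
components with irreducible characters: 51; plus the single component of reducible (abelian) characters: total 52.

52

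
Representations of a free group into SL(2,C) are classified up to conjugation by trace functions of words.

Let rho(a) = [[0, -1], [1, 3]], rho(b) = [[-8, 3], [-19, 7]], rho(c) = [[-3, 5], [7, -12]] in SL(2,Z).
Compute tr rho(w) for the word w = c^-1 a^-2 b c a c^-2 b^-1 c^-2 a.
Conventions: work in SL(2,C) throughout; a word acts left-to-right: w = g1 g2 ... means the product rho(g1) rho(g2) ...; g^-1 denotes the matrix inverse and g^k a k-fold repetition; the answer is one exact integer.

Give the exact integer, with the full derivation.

rho(c^-1) = [[-12, -5], [-7, -3]]
... * rho(a^-1) = [[3, 1], [-1, 0]]  ->  [[-31, -12], [-18, -7]]
... * rho(a^-1) = [[3, 1], [-1, 0]]  ->  [[-81, -31], [-47, -18]]
... * rho(b) = [[-8, 3], [-19, 7]]  ->  [[1237, -460], [718, -267]]
... * rho(c) = [[-3, 5], [7, -12]]  ->  [[-6931, 11705], [-4023, 6794]]
... * rho(a) = [[0, -1], [1, 3]]  ->  [[11705, 42046], [6794, 24405]]
... * rho(c^-1) = [[-12, -5], [-7, -3]]  ->  [[-434782, -184663], [-252363, -107185]]
... * rho(c^-1) = [[-12, -5], [-7, -3]]  ->  [[6510025, 2727899], [3778651, 1583370]]
... * rho(b^-1) = [[7, -3], [19, -8]]  ->  [[97400256, -41353267], [56534587, -24002913]]
... * rho(c^-1) = [[-12, -5], [-7, -3]]  ->  [[-879330203, -362941479], [-510394653, -210664196]]
... * rho(c^-1) = [[-12, -5], [-7, -3]]  ->  [[13092552789, 5485475452], [7599385208, 3183965853]]
... * rho(a) = [[0, -1], [1, 3]]  ->  [[5485475452, 3363873567], [3183965853, 1952512351]]
tr = 5485475452 + 1952512351 = 7437987803

7437987803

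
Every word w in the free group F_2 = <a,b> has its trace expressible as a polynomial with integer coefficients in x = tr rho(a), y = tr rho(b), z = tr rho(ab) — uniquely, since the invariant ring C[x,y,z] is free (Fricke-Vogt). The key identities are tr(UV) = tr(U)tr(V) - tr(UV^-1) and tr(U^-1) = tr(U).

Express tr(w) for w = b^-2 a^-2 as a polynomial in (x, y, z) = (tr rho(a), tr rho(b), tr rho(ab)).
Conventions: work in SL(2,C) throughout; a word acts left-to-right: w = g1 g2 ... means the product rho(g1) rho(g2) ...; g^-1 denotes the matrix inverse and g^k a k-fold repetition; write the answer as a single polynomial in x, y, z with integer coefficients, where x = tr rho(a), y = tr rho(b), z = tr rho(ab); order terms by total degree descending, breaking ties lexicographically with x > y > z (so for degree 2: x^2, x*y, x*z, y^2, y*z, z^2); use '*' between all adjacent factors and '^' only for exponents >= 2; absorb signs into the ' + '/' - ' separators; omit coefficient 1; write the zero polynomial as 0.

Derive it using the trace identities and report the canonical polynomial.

tr(a^-1) = tr(a) = x
tr(a^-2) = tr(a^-1) * tr(a) - tr(1)   [inverse elimination on a] = x^2 - 2
tr(a^-1 b) = tr(b) * tr(a) - tr(b a)   [inverse elimination on a] = x*y - z
tr(a^-2 b) = tr(a^-1 b) * tr(a) - tr(a^-1 b a)   [inverse elimination on a] = x^2*y - x*z - y
tr(b^-1 a^-2) = tr(a^-2) * tr(b) - tr(a^-2 b)   [inverse elimination on b] = x*z - y
tr(b^-2 a^-2) = tr(b^-1 a^-2) * tr(b) - tr(b^-1 a^-2 b)   [inverse elimination on b] = x*y*z - x^2 - y^2 + 2

x*y*z - x^2 - y^2 + 2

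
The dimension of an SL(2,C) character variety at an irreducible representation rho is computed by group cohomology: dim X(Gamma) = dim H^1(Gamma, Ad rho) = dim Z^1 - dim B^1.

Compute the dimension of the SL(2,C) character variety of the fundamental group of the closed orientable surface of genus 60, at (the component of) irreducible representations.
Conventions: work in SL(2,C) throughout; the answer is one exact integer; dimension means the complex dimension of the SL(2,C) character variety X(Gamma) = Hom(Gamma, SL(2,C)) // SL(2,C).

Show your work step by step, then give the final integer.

354

pi_1 of the closed genus-60 surface has 120 generators bound by the single product-of-commutators relator.
Unconstrained cocycle data is one sl_2 vector per generator (360 dimensions), cut by the relator condition d_2(z) = 0.
H^2 = coker(d_2) is dual to H^0 = 0 at irreducible rho (Poincare duality), so d_2 is onto: dim Z^1 = 357.
As always at irreducible rho, dim B^1 = 3.
Hence dim X = 357 - 3 = 354.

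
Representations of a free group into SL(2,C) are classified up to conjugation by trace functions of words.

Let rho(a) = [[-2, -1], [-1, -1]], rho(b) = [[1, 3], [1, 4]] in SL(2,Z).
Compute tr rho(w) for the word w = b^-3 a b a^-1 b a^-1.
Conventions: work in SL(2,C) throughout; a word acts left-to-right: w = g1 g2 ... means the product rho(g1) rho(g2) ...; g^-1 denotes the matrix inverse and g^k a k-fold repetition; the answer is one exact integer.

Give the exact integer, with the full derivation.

rho(b^-1) = [[4, -3], [-1, 1]]
... * rho(b^-1) = [[4, -3], [-1, 1]]  ->  [[19, -15], [-5, 4]]
... * rho(b^-1) = [[4, -3], [-1, 1]]  ->  [[91, -72], [-24, 19]]
... * rho(a) = [[-2, -1], [-1, -1]]  ->  [[-110, -19], [29, 5]]
... * rho(b) = [[1, 3], [1, 4]]  ->  [[-129, -406], [34, 107]]
... * rho(a^-1) = [[-1, 1], [1, -2]]  ->  [[-277, 683], [73, -180]]
... * rho(b) = [[1, 3], [1, 4]]  ->  [[406, 1901], [-107, -501]]
... * rho(a^-1) = [[-1, 1], [1, -2]]  ->  [[1495, -3396], [-394, 895]]
tr = 1495 + 895 = 2390

2390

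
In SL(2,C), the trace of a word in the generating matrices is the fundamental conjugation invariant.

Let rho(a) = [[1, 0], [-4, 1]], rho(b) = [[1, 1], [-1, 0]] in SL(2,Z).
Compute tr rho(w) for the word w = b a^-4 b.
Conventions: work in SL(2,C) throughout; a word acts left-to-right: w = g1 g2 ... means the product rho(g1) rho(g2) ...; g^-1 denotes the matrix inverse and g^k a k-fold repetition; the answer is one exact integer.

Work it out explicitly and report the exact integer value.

15

rho(b) = [[1, 1], [-1, 0]]
... * rho(a^-1) = [[1, 0], [4, 1]]  ->  [[5, 1], [-1, 0]]
... * rho(a^-1) = [[1, 0], [4, 1]]  ->  [[9, 1], [-1, 0]]
... * rho(a^-1) = [[1, 0], [4, 1]]  ->  [[13, 1], [-1, 0]]
... * rho(a^-1) = [[1, 0], [4, 1]]  ->  [[17, 1], [-1, 0]]
... * rho(b) = [[1, 1], [-1, 0]]  ->  [[16, 17], [-1, -1]]
tr = 16 + -1 = 15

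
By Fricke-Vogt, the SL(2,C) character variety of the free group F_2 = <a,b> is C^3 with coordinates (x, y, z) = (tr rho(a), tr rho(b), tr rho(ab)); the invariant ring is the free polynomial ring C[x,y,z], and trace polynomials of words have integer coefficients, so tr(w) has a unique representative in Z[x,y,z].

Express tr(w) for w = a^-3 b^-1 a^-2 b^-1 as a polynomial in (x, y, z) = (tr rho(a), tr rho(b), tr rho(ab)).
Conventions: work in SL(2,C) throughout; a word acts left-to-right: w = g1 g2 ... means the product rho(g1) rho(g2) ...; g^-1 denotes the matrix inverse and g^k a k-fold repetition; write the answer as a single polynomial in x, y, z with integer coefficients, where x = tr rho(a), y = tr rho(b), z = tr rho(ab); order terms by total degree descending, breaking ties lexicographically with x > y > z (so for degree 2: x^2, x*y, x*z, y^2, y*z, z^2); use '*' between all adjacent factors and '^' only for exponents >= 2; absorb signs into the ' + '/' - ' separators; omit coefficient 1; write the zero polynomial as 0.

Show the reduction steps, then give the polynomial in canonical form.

apply: trace(a^-1) = trace(a) = x
use: trace(a^-2) = trace(a^-1)*trace(a) - trace(1)   [inverse elimination on a] = x^2 - 2
trace(a^-1 b) = trace(b)*trace(a) - trace(b a)   [inverse elimination on a] = x*y - z
trace(a^-2 b) = trace(a^-1 b)*trace(a) - trace(a^-1 b a)   [inverse elimination on a] = x^2*y - x*z - y
apply: trace(b^-1 a^-2) = trace(a^-2)*trace(b) - trace(a^-2 b)   [inverse elimination on b] = x*z - y
apply: trace(b^-1 a^-3) = trace(b^-1 a^-2)*trace(a) - trace(b^-1 a^-1)   [inverse elimination on a] = x^2*z - x*y - z
trace(a^-2 b^-1 a^-2) = trace(b^-1 a^-3)*trace(a) - trace(b^-1 a^-2)   [inverse elimination on a] = x^3*z - x^2*y - 2*x*z + y
apply: trace(a b a b) = trace(a b)*trace(a b) - trace(1)   [split at a repeated a] = z^2 - 2
apply: trace(b a b^-1 a) = trace(a b a)*trace(b) - trace(a b a b)   [inverse elimination on b] = x*y*z - y^2 - z^2 + 2
use: trace(b^-1 a^-1 b a) = trace(b a b^-1)*trace(a) - trace(b a b^-1 a)   [inverse elimination on a] = -x*y*z + x^2 + y^2 + z^2 - 2
trace(a^-1 b a^-1 b^-1) = trace(b^-1 a^-1 b)*trace(a) - trace(b^-1 a^-1 b a)   [inverse elimination on a] = x*y*z - y^2 - z^2 + 2
use: trace(a^-1 b^-1 a^-2 b) = trace(a^-1 b a^-1 b^-1)*trace(a) - trace(a^-1 b a^-1 b^-1 a)   [inverse elimination on a] = x^2*y*z - x*y^2 - x*z^2 + x
use: trace(a^-2 b^-1 a^-2 b) = trace(a^-1 b^-1 a^-2 b)*trace(a) - trace(a^-1 b^-1 a^-2 b a)   [inverse elimination on a] = x^3*y*z - x^2*y^2 - x^2*z^2 + 2
trace(a^-2 b^-1 a^-2 b^-1) = trace(a^-2 b^-1 a^-2)*trace(b) - trace(a^-2 b^-1 a^-2 b)   [inverse elimination on b] = x^2*z^2 - 2*x*y*z + y^2 - 2
apply: trace(b^-1 a^-2 b^-1) = trace(b^-1 a^-2)*trace(b) - trace(b^-1 a^-2 b)   [inverse elimination on b] = x*y*z - x^2 - y^2 + 2
use: trace(a^-2 b^-1 a b) = trace(a^-1 b^-1 a b)*trace(a) - trace(a^-1 b^-1 a b a)   [inverse elimination on a] = -x^2*y*z + x^3 + x*y^2 + x*z^2 - 3*x
use: trace(b^-1 a^-2 b^-1 a) = trace(a^-2 b^-1 a)*trace(b) - trace(a^-2 b^-1 a b)   [inverse elimination on b] = x^2*y*z - x^3 - x*y^2 - x*z^2 + y*z + 3*x
trace(a^-1 b^-1 a^-2 b^-1) = trace(b^-1 a^-2 b^-1)*trace(a) - trace(b^-1 a^-2 b^-1 a)   [inverse elimination on a] = x*z^2 - y*z - x
apply: trace(a^-3 b^-1 a^-2 b^-1) = trace(a^-2 b^-1 a^-2 b^-1)*trace(a) - trace(a^-2 b^-1 a^-2 b^-1 a)   [inverse elimination on a] = x^3*z^2 - 2*x^2*y*z + x*y^2 - x*z^2 + y*z - x

x^3*z^2 - 2*x^2*y*z + x*y^2 - x*z^2 + y*z - x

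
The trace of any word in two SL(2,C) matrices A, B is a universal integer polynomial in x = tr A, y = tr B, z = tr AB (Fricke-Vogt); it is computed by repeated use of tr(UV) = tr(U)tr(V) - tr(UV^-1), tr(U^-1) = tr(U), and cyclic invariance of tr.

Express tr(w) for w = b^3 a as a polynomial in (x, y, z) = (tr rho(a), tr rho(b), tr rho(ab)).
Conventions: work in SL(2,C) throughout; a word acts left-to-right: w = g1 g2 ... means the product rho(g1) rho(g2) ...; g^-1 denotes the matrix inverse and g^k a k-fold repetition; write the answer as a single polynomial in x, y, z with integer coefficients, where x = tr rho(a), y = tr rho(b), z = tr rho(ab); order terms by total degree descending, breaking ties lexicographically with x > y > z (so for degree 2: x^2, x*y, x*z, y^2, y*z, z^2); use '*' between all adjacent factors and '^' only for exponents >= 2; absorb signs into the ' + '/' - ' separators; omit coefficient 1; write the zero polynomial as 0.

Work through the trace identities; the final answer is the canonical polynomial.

y^2*z - x*y - z

trace(b a b) = trace(b)*trace(a b) - trace(a)  (reduce the b square) = y*z - x
apply: trace(b^3 a) = trace(b)*trace(b a b) - trace(b a)  (reduce the b square) = y^2*z - x*y - z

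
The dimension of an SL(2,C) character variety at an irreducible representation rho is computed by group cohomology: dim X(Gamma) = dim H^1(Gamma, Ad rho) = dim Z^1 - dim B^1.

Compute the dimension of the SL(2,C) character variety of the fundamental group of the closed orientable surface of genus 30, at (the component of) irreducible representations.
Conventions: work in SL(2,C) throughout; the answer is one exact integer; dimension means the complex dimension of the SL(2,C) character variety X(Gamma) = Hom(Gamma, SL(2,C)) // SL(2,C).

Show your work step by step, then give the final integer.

The genus-30 surface group: 2g = 60 generators, one relator prod [a_i, b_i].
Before the relator condition, cocycle space has dim 3*60 = 180.
d_2 is surjective at irreducible rho (its cokernel H^2 is dual to H^0 = 0), so dim Z^1 = 180 - 3 = 177.
Coboundaries contribute dim B^1 = 3 (injective at irreducible rho).
Hence dim X = 177 - 3 = 174.

174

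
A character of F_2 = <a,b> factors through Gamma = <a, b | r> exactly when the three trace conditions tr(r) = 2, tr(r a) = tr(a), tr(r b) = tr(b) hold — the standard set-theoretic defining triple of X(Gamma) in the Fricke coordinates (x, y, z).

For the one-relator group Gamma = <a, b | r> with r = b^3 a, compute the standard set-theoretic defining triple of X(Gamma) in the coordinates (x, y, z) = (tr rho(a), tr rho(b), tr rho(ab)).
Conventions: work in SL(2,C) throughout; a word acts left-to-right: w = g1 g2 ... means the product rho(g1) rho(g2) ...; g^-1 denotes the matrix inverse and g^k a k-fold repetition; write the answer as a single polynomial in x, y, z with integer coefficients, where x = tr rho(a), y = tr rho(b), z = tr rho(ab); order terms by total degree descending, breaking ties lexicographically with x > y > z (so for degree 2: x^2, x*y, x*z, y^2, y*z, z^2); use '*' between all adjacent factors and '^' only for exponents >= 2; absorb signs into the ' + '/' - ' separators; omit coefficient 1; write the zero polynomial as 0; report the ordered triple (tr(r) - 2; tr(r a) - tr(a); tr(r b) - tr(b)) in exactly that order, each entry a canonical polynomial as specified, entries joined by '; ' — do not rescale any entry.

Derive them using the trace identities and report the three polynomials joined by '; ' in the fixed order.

trace(b a b) = trace(b)*trace(a b) - trace(a) = y*z - x
trace(b^3 a) = trace(b)*trace(b a b) - trace(b a) = y^2*z - x*y - z
trace(b^2) = trace(b)*trace(b) - trace(1) = y^2 - 2
and trace(b a^2 b) = trace(a)*trace(b^2 a) - trace(b^2) = x*y*z - x^2 - y^2 + 2
next, trace(b a^2) = trace(a)*trace(b a) - trace(b) = x*z - y
trace(b^3 a^2) = trace(b)*trace(b a^2 b) - trace(b a^2) = x*y^2*z - x^2*y - y^3 - x*z + 3*y
next, trace(b^3 a b) = trace(b)*trace(b^2 a b) - trace(b^2 a)  (reduce the b square) = y^3*z - x*y^2 - 2*y*z + x
assemble the triple (trace(r) - 2; trace(r a) - x; trace(r b) - y)

y^2*z - x*y - z - 2; x*y^2*z - x^2*y - y^3 - x*z - x + 3*y; y^3*z - x*y^2 - 2*y*z + x - y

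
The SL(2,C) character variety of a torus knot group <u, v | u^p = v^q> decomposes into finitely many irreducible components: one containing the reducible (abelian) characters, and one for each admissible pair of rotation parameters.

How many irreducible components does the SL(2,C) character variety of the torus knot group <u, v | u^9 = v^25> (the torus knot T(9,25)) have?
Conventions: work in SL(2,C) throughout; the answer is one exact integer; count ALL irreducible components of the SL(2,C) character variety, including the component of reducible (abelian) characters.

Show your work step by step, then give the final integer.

97

For T(9,25): irreducibility forces the central element u^9 = v^25 to one of +I, -I.
On an irreducible component, tr(u) is locked at 2*cos(pi*alpha/9) for some alpha in 1..8, and tr(v) at 2*cos(pi*beta/25) for some beta in 1..24.
u^9 = (-1)^alpha I and v^25 = (-1)^beta I must agree, so alpha and beta have equal parity.
Enumerate parity-matched pairs: 4*12 odd-odd plus 4*12 even-even gives 96.
Total: 96 irreducible-character components + 1 reducible (abelian) component = 97.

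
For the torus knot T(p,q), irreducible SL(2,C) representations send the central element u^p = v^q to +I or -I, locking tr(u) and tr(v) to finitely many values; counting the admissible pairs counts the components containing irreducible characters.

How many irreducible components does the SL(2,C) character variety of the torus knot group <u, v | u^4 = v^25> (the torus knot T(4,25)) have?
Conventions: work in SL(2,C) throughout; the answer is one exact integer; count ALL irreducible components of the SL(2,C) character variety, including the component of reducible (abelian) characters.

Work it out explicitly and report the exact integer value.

37

For T(4,25): irreducibility forces the central element u^4 = v^25 to one of +I, -I.
On an irreducible component, tr(u) is locked at 2*cos(pi*alpha/4) for some alpha in 1..3, and tr(v) at 2*cos(pi*beta/25) for some beta in 1..24.
u^4 = (-1)^alpha I and v^25 = (-1)^beta I must agree, so alpha and beta have equal parity.
count pairs: odd alpha (2 choices) x odd beta (12), plus even alpha (1) x even beta (12): 2*12 + 1*12 = 36.
That is 36 components of irreducible characters, and with the reducible (abelian) component the total is 37.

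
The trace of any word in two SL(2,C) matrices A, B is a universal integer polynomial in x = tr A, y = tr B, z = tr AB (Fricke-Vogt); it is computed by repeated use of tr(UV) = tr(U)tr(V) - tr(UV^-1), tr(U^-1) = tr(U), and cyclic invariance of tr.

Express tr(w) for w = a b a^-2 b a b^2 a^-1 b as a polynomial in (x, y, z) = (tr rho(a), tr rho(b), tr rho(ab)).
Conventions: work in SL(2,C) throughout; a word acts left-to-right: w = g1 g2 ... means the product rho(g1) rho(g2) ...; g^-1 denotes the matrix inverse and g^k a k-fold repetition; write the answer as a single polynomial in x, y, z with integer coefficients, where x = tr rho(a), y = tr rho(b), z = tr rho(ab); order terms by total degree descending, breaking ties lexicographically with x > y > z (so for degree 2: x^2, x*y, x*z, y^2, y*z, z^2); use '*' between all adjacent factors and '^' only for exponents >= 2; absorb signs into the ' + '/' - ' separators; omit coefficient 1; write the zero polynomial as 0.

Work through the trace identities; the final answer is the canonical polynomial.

trace(a b a b) = trace(a b) * trace(a b) - trace(1)  (split on a) = z^2 - 2
next, trace(a b a) = trace(a) * trace(b a) - trace(b)  (reduce the a square) = x*z - y
next, trace(a b^2 a b) = trace(b) * trace(a b a b) - trace(a b a)  (reduce the b square) = y*z^2 - x*z - y
next, trace(a^2) = trace(a) * trace(a) - trace(1)  (reduce the a square) = x^2 - 2
next, trace(a b^2 a) = trace(b) * trace(a^2 b) - trace(a^2)  (reduce the b square) = x*y*z - x^2 - y^2 + 2
next, trace(a b^2 a b^2) = trace(b) * trace(a b^2 a b) - trace(a b^2 a)  (reduce the b square) = y^2*z^2 - 2*x*y*z + x^2 - 2
next, trace(b a b^3 a b) = trace(b) * trace(a b^2 a b^2) - trace(a b^2 a b)  (reduce the b square) = y^3*z^2 - 2*x*y^2*z + x^2*y - y*z^2 + x*z - y
trace(a b a b a b) = trace(a b a b) * trace(a b) - trace(b a)  (split on a) = z^3 - 3*z
trace(b a b) = trace(b) * trace(a b) - trace(a)  (reduce the b square) = y*z - x
next, trace(a b a b a) = trace(a) * trace(b a b a) - trace(b a b)  (reduce the a square) = x*z^2 - y*z - x
next, trace(b a b a b a b) = trace(b) * trace(a b a b a b) - trace(a b a b a)  (reduce the b square) = y*z^3 - x*z^2 - 2*y*z + x
and trace(b a b^3 a b a) = trace(b) * trace(b a b a b a b) - trace(b a b a b a)  (reduce the b square) = y^2*z^3 - x*y*z^2 - 2*y^2*z - z^3 + x*y + 3*z
next, trace(b a b^3 a b a^-1) = trace(b a b^3 a b) * trace(a) - trace(b a b^3 a b a)  (eliminate a^-1) = x*y^3*z^2 - 2*x^2*y^2*z - y^2*z^3 + x^3*y + x^2*z + 2*y^2*z + z^3 - 2*x*y - 3*z
and trace(b a b a^-2 b a b^2) = trace(b a b^3 a b a^-1) * trace(a) - trace(b a b^3 a b)  (eliminate a^-1) = x^2*y^3*z^2 - 2*x^3*y^2*z - x*y^2*z^3 + x^4*y - y^3*z^2 + x^3*z + 4*x*y^2*z + x*z^3 - 3*x^2*y + y*z^2 - 4*x*z + y
trace(b a b^2) = trace(b) * trace(b a b) - trace(b a)  (reduce the b square) = y^2*z - x*y - z
next, trace(a b a b^2 a) = trace(a) * trace(b a b^2 a) - trace(b a b^2)  (reduce the a square) = x*y*z^2 - x^2*z - y^2*z + z
trace(b a b^2 a b a b) = trace(b) * trace(a b a b^2 a b) - trace(a b a b^2 a)  (reduce the b square) = y^2*z^3 - 2*x*y*z^2 + x^2*z - y^2*z + x*y - z
next, trace(a b a b a b a b) = trace(a b) * trace(a b a b a b) - trace(a^-1 b^-1 a^-1 b^-1)  (split on a) = z^4 - 4*z^2 + 2
and trace(a b a b a b a) = trace(a) * trace(b a b a b a) - trace(b a b a b)  (reduce the a square) = x*z^3 - y*z^2 - 2*x*z + y
trace(b a b^2 a b a b a) = trace(b) * trace(a b a b a b a b) - trace(a b a b a b a)  (reduce the b square) = y*z^4 - x*z^3 - 3*y*z^2 + 2*x*z + y
and trace(b a b^2 a b a b a^-1) = trace(b a b^2 a b a b) * trace(a) - trace(b a b^2 a b a b a)  (eliminate a^-1) = x*y^2*z^3 - 2*x^2*y*z^2 - y*z^4 + x^3*z - x*y^2*z + x*z^3 + x^2*y + 3*y*z^2 - 3*x*z - y
trace(b a b a^-2 b a b^2 a) = trace(b a b^2 a b a b a^-1) * trace(a) - trace(b a b^2 a b a b)  (eliminate a^-1) = x^2*y^2*z^3 - 2*x^3*y*z^2 - x*y*z^4 + x^4*z - x^2*y^2*z + x^2*z^3 - y^2*z^3 + x^3*y + 5*x*y*z^2 - 4*x^2*z + y^2*z - 2*x*y + z
trace(a b a^-2 b a b^2 a^-1 b) = trace(b a b a^-2 b a b^2) * trace(a) - trace(b a b a^-2 b a b^2 a)  (eliminate a^-1) = x^3*y^3*z^2 - 2*x^4*y^2*z - 2*x^2*y^2*z^3 + x^5*y + 2*x^3*y*z^2 - x*y^3*z^2 + x*y*z^4 + 5*x^2*y^2*z + y^2*z^3 - 4*x^3*y - 4*x*y*z^2 - y^2*z + 3*x*y - z

x^3*y^3*z^2 - 2*x^4*y^2*z - 2*x^2*y^2*z^3 + x^5*y + 2*x^3*y*z^2 - x*y^3*z^2 + x*y*z^4 + 5*x^2*y^2*z + y^2*z^3 - 4*x^3*y - 4*x*y*z^2 - y^2*z + 3*x*y - z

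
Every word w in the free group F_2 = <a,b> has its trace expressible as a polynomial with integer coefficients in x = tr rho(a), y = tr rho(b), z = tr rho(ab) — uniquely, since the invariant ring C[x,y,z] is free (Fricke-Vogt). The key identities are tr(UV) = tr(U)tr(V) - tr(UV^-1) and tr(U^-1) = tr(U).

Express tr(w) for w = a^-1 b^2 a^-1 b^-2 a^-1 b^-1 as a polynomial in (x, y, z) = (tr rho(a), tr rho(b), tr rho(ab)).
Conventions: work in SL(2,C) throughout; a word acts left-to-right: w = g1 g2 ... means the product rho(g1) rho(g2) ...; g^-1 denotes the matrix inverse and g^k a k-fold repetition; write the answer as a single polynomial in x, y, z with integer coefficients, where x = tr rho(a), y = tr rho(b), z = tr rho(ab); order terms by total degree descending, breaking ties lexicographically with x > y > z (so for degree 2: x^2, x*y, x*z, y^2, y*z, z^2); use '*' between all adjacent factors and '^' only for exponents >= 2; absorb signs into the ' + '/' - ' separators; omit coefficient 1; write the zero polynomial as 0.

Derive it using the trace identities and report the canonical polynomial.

trace(b^2) = trace(b) trace(b) - trace(1)  (reduce the b square) = y^2 - 2
trace(b^2 a) = trace(b) trace(a b) - trace(a)  (reduce the b square) = y*z - x
reduce: trace(a^-1 b^2) = trace(b^2) trace(a) - trace(b^2 a)  (eliminate a^-1) = x*y^2 - y*z - x
trace(a^-2 b^2) = trace(a^-1 b^2) trace(a) - trace(a^-1 b^2 a)  (eliminate a^-1) = x^2*y^2 - x*y*z - x^2 - y^2 + 2
so trace(a^-2 b^2 a^-1) = trace(a^-2 b^2) trace(a) - trace(a^-2 b^2 a)  (eliminate a^-1) = x^3*y^2 - x^2*y*z - x^3 - 2*x*y^2 + y*z + 3*x
trace(b^3) = trace(b) trace(b^2) - trace(b)  (reduce the b square) = y^3 - 3*y
trace(b^3 a) = trace(b) trace(a b^2) - trace(a b)  (reduce the b square) = y^2*z - x*y - z
trace(a^-1 b^3) = trace(b^3) trace(a) - trace(b^3 a)  (eliminate a^-1) = x*y^3 - y^2*z - 2*x*y + z
so trace(b a^-2 b^2) = trace(a^-1 b^3) trace(a) - trace(a^-1 b^3 a)  (eliminate a^-1) = x^2*y^3 - x*y^2*z - 2*x^2*y - y^3 + x*z + 3*y
trace(a b a b) = trace(a b) trace(a b) - trace(1)  (split on a) = z^2 - 2
trace(a b a) = trace(a) trace(b a) - trace(b)  (reduce the a square) = x*z - y
trace(b^2 a b a) = trace(b) trace(a b a b) - trace(a b a)  (reduce the b square) = y*z^2 - x*z - y
trace(b^2 a b a^-1) = trace(b^2 a b) trace(a) - trace(b^2 a b a)  (eliminate a^-1) = x*y^2*z - x^2*y - y*z^2 + y
trace(b a^-2 b^2 a) = trace(b^2 a b a^-1) trace(a) - trace(b^2 a b)  (eliminate a^-1) = x^2*y^2*z - x^3*y - x*y*z^2 - y^2*z + 2*x*y + z
so trace(a^-2 b^2 a^-1 b) = trace(b a^-2 b^2) trace(a) - trace(b a^-2 b^2 a)  (eliminate a^-1) = x^3*y^3 - 2*x^2*y^2*z - x^3*y - x*y^3 + x*y*z^2 + x^2*z + y^2*z + x*y - z
reduce: trace(b^-1 a^-2 b^2 a^-1) = trace(a^-2 b^2 a^-1) trace(b) - trace(a^-2 b^2 a^-1 b)  (eliminate b^-1) = x^2*y^2*z - x*y^3 - x*y*z^2 - x^2*z + 2*x*y + z
trace(a^-1 b^2 a^-1 b^-2 a^-1) = trace(b^-1 a^-2 b^2 a^-1) trace(b) - trace(b^-1 a^-2 b^2 a^-1 b)  (eliminate b^-1) = x^2*y^3*z - x^3*y^2 - x*y^4 - x*y^2*z^2 + x^3 + 4*x*y^2 - 3*x
reduce: trace(b^4) = trace(b) trace(b^3) - trace(b^2)  (reduce the b square) = y^4 - 4*y^2 + 2
trace(b^4 a) = trace(b) trace(a b^3) - trace(a b^2)  (reduce the b square) = y^3*z - x*y^2 - 2*y*z + x
trace(b a^-1 b^3) = trace(b^4) trace(a) - trace(b^4 a)  (eliminate a^-1) = x*y^4 - y^3*z - 3*x*y^2 + 2*y*z + x
trace(b^3 a b a) = trace(b) trace(a b a b^2) - trace(a b a b)  (reduce the b square) = y^2*z^2 - x*y*z - y^2 - z^2 + 2
so trace(b a^-1 b^3 a) = trace(b^3 a b) trace(a) - trace(b^3 a b a)  (eliminate a^-1) = x*y^3*z - x^2*y^2 - y^2*z^2 - x*y*z + x^2 + y^2 + z^2 - 2
trace(a^-1 b^3 a^-1 b) = trace(b a^-1 b^3) trace(a) - trace(b a^-1 b^3 a)  (eliminate a^-1) = x^2*y^4 - 2*x*y^3*z - 2*x^2*y^2 + y^2*z^2 + 3*x*y*z - y^2 - z^2 + 2
trace(b^2 a^-1 b^-1 a^-1 b) = trace(a^-1 b^3 a^-1) trace(b) - trace(a^-1 b^3 a^-1 b)  (eliminate b^-1) = x*y^3*z - y^4 - y^2*z^2 - 2*x*y*z + 4*y^2 + z^2 - 2
trace(a b a b a b) = trace(b a b a) trace(b a) - trace(a b)  (split on b) = z^3 - 3*z
trace(a b a b a) = trace(a) trace(b a b a) - trace(b a b)  (reduce the a square) = x*z^2 - y*z - x
trace(b a b a b^2 a) = trace(b) trace(a b a b a b) - trace(a b a b a)  (reduce the b square) = y*z^3 - x*z^2 - 2*y*z + x
so trace(a b a b^2 a^-1 b) = trace(b a b a b^2) trace(a) - trace(b a b a b^2 a)  (eliminate a^-1) = x*y^2*z^2 - x^2*y*z - y*z^3 - x*y^2 + 2*y*z + x
trace(b a b^2 a^-1 b^-1 a) = trace(a b a b^2 a^-1) trace(b) - trace(a b a b^2 a^-1 b)  (eliminate b^-1) = -x*y^2*z^2 + x^2*y*z + y^3*z + y*z^3 - 3*y*z - x
so trace(b^2 a^-1 b^-1 a^-1 b a) = trace(b a b^2 a^-1 b^-1) trace(a) - trace(b a b^2 a^-1 b^-1 a)  (eliminate a^-1) = x*y^2*z^2 - x^2*y*z - y^3*z - y*z^3 + x*y^2 + 3*y*z - x
reduce: trace(a^-1 b a^-1 b^2 a^-1 b^-1) = trace(b^2 a^-1 b^-1 a^-1 b) trace(a) - trace(b^2 a^-1 b^-1 a^-1 b a)  (eliminate a^-1) = x^2*y^3*z - x*y^4 - 2*x*y^2*z^2 - x^2*y*z + y^3*z + y*z^3 + 3*x*y^2 + x*z^2 - 3*y*z - x
reduce: trace(b^2 a^-1 b a) = trace(b a b^2) trace(a) - trace(b a b^2 a)  (eliminate a^-1) = x*y^2*z - x^2*y - y*z^2 + y
trace(a^-1 b a^-1 b^2) = trace(b^2 a^-1 b) trace(a) - trace(b^2 a^-1 b a)  (eliminate a^-1) = x^2*y^3 - 2*x*y^2*z - x^2*y + y*z^2 + x*z - y
trace(a^-1 b a^-1 b^2 a^-1) = trace(a^-1 b a^-1 b^2) trace(a) - trace(a^-1 b a^-1 b^2 a)  (eliminate a^-1) = x^3*y^3 - 2*x^2*y^2*z - x^3*y - x*y^3 + x*y*z^2 + x^2*z + y^2*z + x*y - z
so trace(a^-1 b^2 a^-1 b^-2 a^-1 b) = trace(a^-1 b a^-1 b^2 a^-1 b^-1) trace(b) - trace(a^-1 b a^-1 b^2 a^-1)  (eliminate b^-1) = x^2*y^4*z - x^3*y^3 - x*y^5 - 2*x*y^3*z^2 + x^2*y^2*z + y^4*z + y^2*z^3 + x^3*y + 4*x*y^3 - x^2*z - 4*y^2*z - 2*x*y + z
so trace(a^-1 b^2 a^-1 b^-2 a^-1 b^-1) = trace(a^-1 b^2 a^-1 b^-2 a^-1) trace(b) - trace(a^-1 b^2 a^-1 b^-2 a^-1 b)  (eliminate b^-1) = x*y^3*z^2 - x^2*y^2*z - y^4*z - y^2*z^3 + x^2*z + 4*y^2*z - x*y - z

x*y^3*z^2 - x^2*y^2*z - y^4*z - y^2*z^3 + x^2*z + 4*y^2*z - x*y - z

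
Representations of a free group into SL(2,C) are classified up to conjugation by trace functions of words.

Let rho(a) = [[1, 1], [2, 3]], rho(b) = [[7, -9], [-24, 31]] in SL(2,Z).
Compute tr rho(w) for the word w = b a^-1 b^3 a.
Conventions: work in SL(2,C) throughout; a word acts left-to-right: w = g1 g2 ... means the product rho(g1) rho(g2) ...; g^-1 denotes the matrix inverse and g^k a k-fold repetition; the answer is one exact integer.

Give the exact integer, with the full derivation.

rho(b) = [[7, -9], [-24, 31]]
... * rho(a^-1) = [[3, -1], [-2, 1]]  ->  [[39, -16], [-134, 55]]
... * rho(b) = [[7, -9], [-24, 31]]  ->  [[657, -847], [-2258, 2911]]
... * rho(b) = [[7, -9], [-24, 31]]  ->  [[24927, -32170], [-85670, 110563]]
... * rho(b) = [[7, -9], [-24, 31]]  ->  [[946569, -1221613], [-3253202, 4198483]]
... * rho(a) = [[1, 1], [2, 3]]  ->  [[-1496657, -2718270], [5143764, 9342247]]
tr = -1496657 + 9342247 = 7845590

7845590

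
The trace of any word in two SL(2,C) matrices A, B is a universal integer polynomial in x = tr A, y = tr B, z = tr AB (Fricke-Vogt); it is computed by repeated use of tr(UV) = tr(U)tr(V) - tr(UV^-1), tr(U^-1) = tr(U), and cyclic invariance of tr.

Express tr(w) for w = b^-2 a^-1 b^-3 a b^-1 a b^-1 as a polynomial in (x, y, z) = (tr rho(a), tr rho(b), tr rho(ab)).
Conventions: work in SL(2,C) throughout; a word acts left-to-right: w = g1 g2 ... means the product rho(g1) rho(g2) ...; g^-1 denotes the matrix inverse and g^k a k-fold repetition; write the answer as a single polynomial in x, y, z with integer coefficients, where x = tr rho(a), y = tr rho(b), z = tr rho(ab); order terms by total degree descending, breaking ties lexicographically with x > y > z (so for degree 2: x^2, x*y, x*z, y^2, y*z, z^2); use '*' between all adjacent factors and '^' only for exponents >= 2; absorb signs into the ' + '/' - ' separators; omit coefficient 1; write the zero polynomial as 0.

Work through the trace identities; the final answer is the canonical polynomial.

trace(a^2) = trace(a)*trace(a) - trace(1) = x^2 - 2
next, trace(a^2 b) = trace(a)*trace(b a) - trace(b) = x*z - y
trace(a b^-1 a) = trace(a^2)*trace(b) - trace(a^2 b) = x^2*y - x*z - y
and trace(a b a b) = trace(a b)*trace(a b) - trace(1) = z^2 - 2
trace(a b^-1 a b) = trace(a b a)*trace(b) - trace(a b a b) = x*y*z - y^2 - z^2 + 2
trace(a b^-1 a b^-1) = trace(a b^-1 a)*trace(b) - trace(a b^-1 a b) = x^2*y^2 - 2*x*y*z + z^2 - 2
trace(a b^-1 a b^-2) = trace(a b^-1 a b^-1)*trace(b) - trace(a b^-1 a) = x^2*y^3 - 2*x*y^2*z - x^2*y + y*z^2 + x*z - y
trace(b^-2 a b^-1 a b^-1) = trace(a b^-1 a b^-2)*trace(b) - trace(a b^-1 a b^-1) = x^2*y^4 - 2*x*y^3*z - 2*x^2*y^2 + y^2*z^2 + 3*x*y*z - y^2 - z^2 + 2
trace(a b^-1 a b^-4) = trace(b^-2 a b^-1 a b^-1)*trace(b) - trace(b^-2 a b^-1 a) = x^2*y^5 - 2*x*y^4*z - 3*x^2*y^3 + y^3*z^2 + 5*x*y^2*z + x^2*y - y^3 - 2*y*z^2 - x*z + 3*y
trace(b^-1 a b^-1 a b^-4) = trace(a b^-1 a b^-4)*trace(b) - trace(a b^-1 a b^-3) = x^2*y^6 - 2*x*y^5*z - 4*x^2*y^4 + y^4*z^2 + 7*x*y^3*z + 3*x^2*y^2 - y^4 - 3*y^2*z^2 - 4*x*y*z + 4*y^2 + z^2 - 2
trace(b^-3 a b^-1 a b^-3) = trace(b^-1 a b^-1 a b^-4)*trace(b) - trace(b^-1 a b^-1 a b^-3) = x^2*y^7 - 2*x*y^6*z - 5*x^2*y^5 + y^5*z^2 + 9*x*y^4*z + 6*x^2*y^3 - y^5 - 4*y^3*z^2 - 9*x*y^2*z - x^2*y + 5*y^3 + 3*y*z^2 + x*z - 5*y
and trace(a^3) = trace(a)*trace(a^2) - trace(a) = x^3 - 3*x
trace(a^3 b) = trace(a)*trace(b a^2) - trace(b a) = x^2*z - x*y - z
trace(a b^-1 a^2) = trace(a^3)*trace(b) - trace(a^3 b) = x^3*y - x^2*z - 2*x*y + z
trace(b a b) = trace(b)*trace(a b) - trace(a) = y*z - x
trace(a^2 b a b) = trace(a)*trace(b a b a) - trace(b a b) = x*z^2 - y*z - x
next, trace(a b^-1 a^2 b) = trace(a^2 b a)*trace(b) - trace(a^2 b a b) = x^2*y*z - x*y^2 - x*z^2 + x
trace(b^-1 a b^-1 a^2) = trace(a b^-1 a^2)*trace(b) - trace(a b^-1 a^2 b) = x^3*y^2 - 2*x^2*y*z - x*y^2 + x*z^2 + y*z - x
trace(a b^-2 a b^-1 a) = trace(b^-1 a b^-1 a^2)*trace(b) - trace(b^-1 a b^-1 a^2 b) = x^3*y^3 - 2*x^2*y^2*z - x^3*y - x*y^3 + x*y*z^2 + x^2*z + y^2*z + x*y - z
and trace(a b a b^-2 a) = trace(b^-1 a^2 b a)*trace(b) - trace(b^-1 a^2 b a b) = x^2*y^2*z - x*y^3 - x*y*z^2 - x^2*z + 2*x*y + z
trace(a b a b a b) = trace(a b)*trace(a b a b) - trace(a^-1 b^-1) = z^3 - 3*z
trace(a b a b a b^-1) = trace(a b a b a)*trace(b) - trace(a b a b a b) = x*y*z^2 - y^2*z - z^3 - x*y + 3*z
trace(a b a b^-2 a b) = trace(a b a b a b^-1)*trace(b) - trace(a b a b a) = x*y^2*z^2 - y^3*z - y*z^3 - x*y^2 - x*z^2 + 4*y*z + x
trace(a b^-2 a b^-1 a b) = trace(a b a b^-2 a)*trace(b) - trace(a b a b^-2 a b) = x^2*y^3*z - x*y^4 - 2*x*y^2*z^2 - x^2*y*z + y^3*z + y*z^3 + 3*x*y^2 + x*z^2 - 3*y*z - x
and trace(a b^-2 a b^-1 a b^-1) = trace(a b^-2 a b^-1 a)*trace(b) - trace(a b^-2 a b^-1 a b) = x^3*y^4 - 3*x^2*y^3*z - x^3*y^2 + 3*x*y^2*z^2 + 2*x^2*y*z - y*z^3 - 2*x*y^2 - x*z^2 + 2*y*z + x
and trace(a b^-1 a b^-2 a b^-2) = trace(a b^-2 a b^-1 a b^-1)*trace(b) - trace(a b^-2 a b^-1 a) = x^3*y^5 - 3*x^2*y^4*z - 2*x^3*y^3 + 3*x*y^3*z^2 + 4*x^2*y^2*z - y^2*z^3 + x^3*y - x*y^3 - 2*x*y*z^2 - x^2*z + y^2*z + z
next, trace(b^-1 a b^-3 a b^-1 a b^-1) = trace(a b^-1 a b^-2 a b^-2)*trace(b) - trace(a b^-1 a b^-2 a b^-1) = x^3*y^6 - 3*x^2*y^5*z - 3*x^3*y^4 + 3*x*y^4*z^2 + 7*x^2*y^3*z - y^3*z^3 + 2*x^3*y^2 - x*y^4 - 5*x*y^2*z^2 - 3*x^2*y*z + y^3*z + y*z^3 + 2*x*y^2 + x*z^2 - y*z - x
trace(a b^-1 a b a) = trace(a b a^2)*trace(b) - trace(a b a^2 b) = x^2*y*z - x*y^2 - x*z^2 + x
trace(a b^-1 a b^-1 a b) = trace(a b^-1 a b a)*trace(b) - trace(a b^-1 a b a b) = x^2*y^2*z - x*y^3 - 2*x*y*z^2 + y^2*z + z^3 + 2*x*y - 3*z
next, trace(a b^-1 a b^-1 a b^-1) = trace(a b^-1 a b^-1 a)*trace(b) - trace(a b^-1 a b^-1 a b) = x^3*y^3 - 3*x^2*y^2*z + 3*x*y*z^2 - z^3 - 3*x*y + 3*z
and trace(b^-1 a b^-3 a b^-1 a) = trace(a b^-1 a b^-1 a b^-2)*trace(b) - trace(a b^-1 a b^-1 a b^-1) = x^3*y^5 - 3*x^2*y^4*z - 2*x^3*y^3 + 3*x*y^3*z^2 + 5*x^2*y^2*z - y^2*z^3 - 2*x*y^3 - 4*x*y*z^2 + 2*y^2*z + z^3 + 4*x*y - 3*z
next, trace(b^-3 a b^-1 a b^-3 a) = trace(b^-1 a b^-3 a b^-1 a b^-1)*trace(b) - trace(b^-1 a b^-3 a b^-1 a) = x^3*y^7 - 3*x^2*y^6*z - 4*x^3*y^5 + 3*x*y^5*z^2 + 10*x^2*y^4*z - y^4*z^3 + 4*x^3*y^3 - x*y^5 - 8*x*y^3*z^2 - 8*x^2*y^2*z + y^4*z + 2*y^2*z^3 + 4*x*y^3 + 5*x*y*z^2 - 3*y^2*z - z^3 - 5*x*y + 3*z
and trace(b^-2 a^-1 b^-3 a b^-1 a b^-1) = trace(b^-3 a b^-1 a b^-3)*trace(a) - trace(b^-3 a b^-1 a b^-3 a) = x^2*y^6*z - x^3*y^5 - 2*x*y^5*z^2 - x^2*y^4*z + y^4*z^3 + 2*x^3*y^3 + 4*x*y^3*z^2 - x^2*y^2*z - y^4*z - 2*y^2*z^3 - x^3*y + x*y^3 - 2*x*y*z^2 + x^2*z + 3*y^2*z + z^3 - 3*z

x^2*y^6*z - x^3*y^5 - 2*x*y^5*z^2 - x^2*y^4*z + y^4*z^3 + 2*x^3*y^3 + 4*x*y^3*z^2 - x^2*y^2*z - y^4*z - 2*y^2*z^3 - x^3*y + x*y^3 - 2*x*y*z^2 + x^2*z + 3*y^2*z + z^3 - 3*z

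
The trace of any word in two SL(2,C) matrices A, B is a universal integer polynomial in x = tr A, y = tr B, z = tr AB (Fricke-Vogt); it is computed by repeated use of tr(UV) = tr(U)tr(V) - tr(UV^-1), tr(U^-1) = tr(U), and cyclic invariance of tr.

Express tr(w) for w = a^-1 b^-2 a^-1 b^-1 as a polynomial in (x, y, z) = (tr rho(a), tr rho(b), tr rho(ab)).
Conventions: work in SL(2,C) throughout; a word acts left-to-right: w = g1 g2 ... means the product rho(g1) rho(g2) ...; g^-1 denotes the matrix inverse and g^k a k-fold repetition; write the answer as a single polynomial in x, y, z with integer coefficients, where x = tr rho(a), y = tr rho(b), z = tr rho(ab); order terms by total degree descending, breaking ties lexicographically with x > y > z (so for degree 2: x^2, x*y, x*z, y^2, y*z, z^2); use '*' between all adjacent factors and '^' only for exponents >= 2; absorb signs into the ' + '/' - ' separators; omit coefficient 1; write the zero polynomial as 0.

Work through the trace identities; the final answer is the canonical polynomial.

tr(b^-1) = tr(b) = y
tr(b^-1 a) = tr(a)*tr(b) - tr(a b)  (eliminate b^-1) = x*y - z
tr(b^-1 a^-1) = tr(b^-1)*tr(a) - tr(b^-1 a)  (eliminate a^-1) = z
tr(b^-1 a^-1 b^-1) = tr(b^-1 a^-1)*tr(b) - tr(b^-1 a^-1 b)  (eliminate b^-1) = y*z - x
tr(a b a) = tr(a)*tr(b a) - tr(b)  (reduce the a square) = x*z - y
tr(a b a b) = tr(a b)*tr(a b) - tr(1)  (split on a) = z^2 - 2
tr(b^-1 a b a) = tr(a b a)*tr(b) - tr(a b a b)  (eliminate b^-1) = x*y*z - y^2 - z^2 + 2
tr(a^-1 b^-1 a b) = tr(b^-1 a b)*tr(a) - tr(b^-1 a b a)  (eliminate a^-1) = -x*y*z + x^2 + y^2 + z^2 - 2
tr(b^-1 a^-1 b^-1 a) = tr(a^-1 b^-1 a)*tr(b) - tr(a^-1 b^-1 a b)  (eliminate b^-1) = x*y*z - x^2 - z^2 + 2
tr(a^-1 b^-1 a^-1 b^-1) = tr(b^-1 a^-1 b^-1)*tr(a) - tr(b^-1 a^-1 b^-1 a)  (eliminate a^-1) = z^2 - 2
tr(a^-1 b^-2 a^-1 b^-1) = tr(a^-1 b^-1 a^-1 b^-1)*tr(b) - tr(a^-1 b^-1 a^-1)  (eliminate b^-1) = y*z^2 - x*z - y

y*z^2 - x*z - y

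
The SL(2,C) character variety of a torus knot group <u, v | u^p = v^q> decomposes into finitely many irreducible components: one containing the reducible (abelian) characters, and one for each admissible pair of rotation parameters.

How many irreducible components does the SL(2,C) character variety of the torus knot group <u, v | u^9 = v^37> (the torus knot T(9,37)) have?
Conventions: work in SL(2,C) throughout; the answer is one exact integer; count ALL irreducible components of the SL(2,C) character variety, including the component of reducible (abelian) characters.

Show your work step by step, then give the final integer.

For T(9,37): irreducibility forces the central element u^9 = v^37 to one of +I, -I.
This locks tr(u) to 2*cos(pi*alpha/9), alpha in 1..8, and tr(v) to 2*cos(pi*beta/37), beta in 1..36, on each component of irreducible characters.
Consistency of u^9 = (-1)^alpha I with v^37 = (-1)^beta I forces alpha = beta (mod 2).
Enumerate parity-matched pairs: 4*18 odd-odd plus 4*18 even-even gives 144.
components with irreducible characters: 144; plus the single component of reducible (abelian) characters: total 145.

145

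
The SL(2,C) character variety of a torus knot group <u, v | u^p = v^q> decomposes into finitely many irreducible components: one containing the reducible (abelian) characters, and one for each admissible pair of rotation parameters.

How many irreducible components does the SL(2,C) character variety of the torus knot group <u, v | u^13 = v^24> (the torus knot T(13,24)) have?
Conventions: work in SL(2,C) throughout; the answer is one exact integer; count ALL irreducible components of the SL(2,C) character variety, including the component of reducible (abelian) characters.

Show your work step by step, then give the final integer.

In the torus knot group T(13,24), u^13 = v^24 is central, so an irreducible representation sends it to +I or -I (Schur).
This locks tr(u) to 2*cos(pi*alpha/13), alpha in 1..12, and tr(v) to 2*cos(pi*beta/24), beta in 1..23, on each component of irreducible characters.
Consistency of u^13 = (-1)^alpha I with v^24 = (-1)^beta I forces alpha = beta (mod 2).
Enumerate parity-matched pairs: 6*12 odd-odd plus 6*11 even-even gives 138.
components with irreducible characters: 138; plus the single component of reducible (abelian) characters: total 139.

139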